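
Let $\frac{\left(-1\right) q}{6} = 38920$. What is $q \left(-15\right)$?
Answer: $3502800$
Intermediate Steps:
$q = -233520$ ($q = \left(-6\right) 38920 = -233520$)
$q \left(-15\right) = \left(-233520\right) \left(-15\right) = 3502800$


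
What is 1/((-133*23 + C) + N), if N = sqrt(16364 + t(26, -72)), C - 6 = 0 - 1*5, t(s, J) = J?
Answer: -1529/4667536 - sqrt(4073)/4667536 ≈ -0.00034126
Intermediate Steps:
C = 1 (C = 6 + (0 - 1*5) = 6 + (0 - 5) = 6 - 5 = 1)
N = 2*sqrt(4073) (N = sqrt(16364 - 72) = sqrt(16292) = 2*sqrt(4073) ≈ 127.64)
1/((-133*23 + C) + N) = 1/((-133*23 + 1) + 2*sqrt(4073)) = 1/((-3059 + 1) + 2*sqrt(4073)) = 1/(-3058 + 2*sqrt(4073))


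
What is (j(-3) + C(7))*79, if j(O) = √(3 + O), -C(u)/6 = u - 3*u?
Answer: 6636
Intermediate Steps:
C(u) = 12*u (C(u) = -6*(u - 3*u) = -(-12)*u = 12*u)
(j(-3) + C(7))*79 = (√(3 - 3) + 12*7)*79 = (√0 + 84)*79 = (0 + 84)*79 = 84*79 = 6636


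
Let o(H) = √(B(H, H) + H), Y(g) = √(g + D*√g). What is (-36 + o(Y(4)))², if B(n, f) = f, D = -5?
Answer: (36 - 2^(¾)*3^(¼)*√I)² ≈ 1183.3 - 107.79*I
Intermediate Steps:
Y(g) = √(g - 5*√g)
o(H) = √2*√H (o(H) = √(H + H) = √(2*H) = √2*√H)
(-36 + o(Y(4)))² = (-36 + √2*√(√(4 - 5*√4)))² = (-36 + √2*√(√(4 - 5*2)))² = (-36 + √2*√(√(4 - 10)))² = (-36 + √2*√(√(-6)))² = (-36 + √2*√(I*√6))² = (-36 + √2*(6^(¼)*√I))² = (-36 + 2^(¾)*3^(¼)*√I)²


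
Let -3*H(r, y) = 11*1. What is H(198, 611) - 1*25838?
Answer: -77525/3 ≈ -25842.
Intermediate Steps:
H(r, y) = -11/3
H(198, 611) - 1*25838 = -11/3 - 1*25838 = -11/3 - 25838 = -77525/3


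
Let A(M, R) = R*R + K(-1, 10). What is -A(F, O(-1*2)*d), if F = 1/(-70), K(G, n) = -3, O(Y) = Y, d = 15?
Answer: -897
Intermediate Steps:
F = -1/70 ≈ -0.014286
A(M, R) = -3 + R**2 (A(M, R) = R*R - 3 = R**2 - 3 = -3 + R**2)
-A(F, O(-1*2)*d) = -(-3 + (-1*2*15)**2) = -(-3 + (-2*15)**2) = -(-3 + (-30)**2) = -(-3 + 900) = -1*897 = -897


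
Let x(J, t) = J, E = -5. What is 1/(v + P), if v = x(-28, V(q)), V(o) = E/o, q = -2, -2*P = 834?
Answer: -1/445 ≈ -0.0022472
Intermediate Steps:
P = -417 (P = -1/2*834 = -417)
V(o) = -5/o
v = -28
1/(v + P) = 1/(-28 - 417) = 1/(-445) = -1/445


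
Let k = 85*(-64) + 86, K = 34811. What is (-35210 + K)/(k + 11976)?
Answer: -57/946 ≈ -0.060254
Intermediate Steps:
k = -5354 (k = -5440 + 86 = -5354)
(-35210 + K)/(k + 11976) = (-35210 + 34811)/(-5354 + 11976) = -399/6622 = -399*1/6622 = -57/946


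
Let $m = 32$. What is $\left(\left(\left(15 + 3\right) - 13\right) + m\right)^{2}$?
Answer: $1369$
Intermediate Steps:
$\left(\left(\left(15 + 3\right) - 13\right) + m\right)^{2} = \left(\left(\left(15 + 3\right) - 13\right) + 32\right)^{2} = \left(\left(18 - 13\right) + 32\right)^{2} = \left(5 + 32\right)^{2} = 37^{2} = 1369$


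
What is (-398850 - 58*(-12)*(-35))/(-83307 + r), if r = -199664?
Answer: 423210/282971 ≈ 1.4956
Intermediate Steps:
(-398850 - 58*(-12)*(-35))/(-83307 + r) = (-398850 - 58*(-12)*(-35))/(-83307 - 199664) = (-398850 + 696*(-35))/(-282971) = (-398850 - 24360)*(-1/282971) = -423210*(-1/282971) = 423210/282971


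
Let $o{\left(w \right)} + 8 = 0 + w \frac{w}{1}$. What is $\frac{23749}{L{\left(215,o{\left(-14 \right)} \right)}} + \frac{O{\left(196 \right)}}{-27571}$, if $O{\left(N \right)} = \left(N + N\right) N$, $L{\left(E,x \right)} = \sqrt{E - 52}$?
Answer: $- \frac{76832}{27571} + \frac{23749 \sqrt{163}}{163} \approx 1857.4$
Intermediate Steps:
$o{\left(w \right)} = -8 + w^{2}$ ($o{\left(w \right)} = -8 + \left(0 + w \frac{w}{1}\right) = -8 + \left(0 + w w 1\right) = -8 + \left(0 + w w\right) = -8 + \left(0 + w^{2}\right) = -8 + w^{2}$)
$L{\left(E,x \right)} = \sqrt{-52 + E}$
$O{\left(N \right)} = 2 N^{2}$ ($O{\left(N \right)} = 2 N N = 2 N^{2}$)
$\frac{23749}{L{\left(215,o{\left(-14 \right)} \right)}} + \frac{O{\left(196 \right)}}{-27571} = \frac{23749}{\sqrt{-52 + 215}} + \frac{2 \cdot 196^{2}}{-27571} = \frac{23749}{\sqrt{163}} + 2 \cdot 38416 \left(- \frac{1}{27571}\right) = 23749 \frac{\sqrt{163}}{163} + 76832 \left(- \frac{1}{27571}\right) = \frac{23749 \sqrt{163}}{163} - \frac{76832}{27571} = - \frac{76832}{27571} + \frac{23749 \sqrt{163}}{163}$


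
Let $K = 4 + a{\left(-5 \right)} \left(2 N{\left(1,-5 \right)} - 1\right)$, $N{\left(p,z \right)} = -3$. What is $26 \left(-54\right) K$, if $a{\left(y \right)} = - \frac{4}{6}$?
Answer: $-12168$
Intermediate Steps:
$a{\left(y \right)} = - \frac{2}{3}$ ($a{\left(y \right)} = \left(-4\right) \frac{1}{6} = - \frac{2}{3}$)
$K = \frac{26}{3}$ ($K = 4 - \frac{2 \left(2 \left(-3\right) - 1\right)}{3} = 4 - \frac{2 \left(-6 - 1\right)}{3} = 4 - - \frac{14}{3} = 4 + \frac{14}{3} = \frac{26}{3} \approx 8.6667$)
$26 \left(-54\right) K = 26 \left(-54\right) \frac{26}{3} = \left(-1404\right) \frac{26}{3} = -12168$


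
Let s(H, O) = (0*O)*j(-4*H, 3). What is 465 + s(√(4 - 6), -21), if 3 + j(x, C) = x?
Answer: 465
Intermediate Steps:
j(x, C) = -3 + x
s(H, O) = 0 (s(H, O) = (0*O)*(-3 - 4*H) = 0*(-3 - 4*H) = 0)
465 + s(√(4 - 6), -21) = 465 + 0 = 465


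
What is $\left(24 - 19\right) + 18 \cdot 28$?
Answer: $509$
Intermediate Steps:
$\left(24 - 19\right) + 18 \cdot 28 = \left(24 - 19\right) + 504 = 5 + 504 = 509$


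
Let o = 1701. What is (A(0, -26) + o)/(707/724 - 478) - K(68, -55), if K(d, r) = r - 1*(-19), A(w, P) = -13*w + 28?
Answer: 11181344/345365 ≈ 32.375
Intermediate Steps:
A(w, P) = 28 - 13*w
K(d, r) = 19 + r (K(d, r) = r + 19 = 19 + r)
(A(0, -26) + o)/(707/724 - 478) - K(68, -55) = ((28 - 13*0) + 1701)/(707/724 - 478) - (19 - 55) = ((28 + 0) + 1701)/(707*(1/724) - 478) - 1*(-36) = (28 + 1701)/(707/724 - 478) + 36 = 1729/(-345365/724) + 36 = 1729*(-724/345365) + 36 = -1251796/345365 + 36 = 11181344/345365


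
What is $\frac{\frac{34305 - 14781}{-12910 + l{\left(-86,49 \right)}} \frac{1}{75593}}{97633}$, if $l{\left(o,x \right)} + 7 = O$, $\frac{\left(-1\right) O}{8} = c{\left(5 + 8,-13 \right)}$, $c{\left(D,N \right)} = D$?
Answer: $- \frac{19524}{96099815595749} \approx -2.0316 \cdot 10^{-10}$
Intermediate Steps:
$O = -104$ ($O = - 8 \left(5 + 8\right) = \left(-8\right) 13 = -104$)
$l{\left(o,x \right)} = -111$ ($l{\left(o,x \right)} = -7 - 104 = -111$)
$\frac{\frac{34305 - 14781}{-12910 + l{\left(-86,49 \right)}} \frac{1}{75593}}{97633} = \frac{\frac{34305 - 14781}{-12910 - 111} \cdot \frac{1}{75593}}{97633} = \frac{19524}{-13021} \cdot \frac{1}{75593} \cdot \frac{1}{97633} = 19524 \left(- \frac{1}{13021}\right) \frac{1}{75593} \cdot \frac{1}{97633} = \left(- \frac{19524}{13021}\right) \frac{1}{75593} \cdot \frac{1}{97633} = \left(- \frac{19524}{984296453}\right) \frac{1}{97633} = - \frac{19524}{96099815595749}$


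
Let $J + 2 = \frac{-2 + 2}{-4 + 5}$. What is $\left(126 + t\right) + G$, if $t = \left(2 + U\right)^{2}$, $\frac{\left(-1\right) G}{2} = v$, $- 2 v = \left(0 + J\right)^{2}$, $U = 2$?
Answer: $146$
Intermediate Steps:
$J = -2$ ($J = -2 + \frac{-2 + 2}{-4 + 5} = -2 + \frac{0}{1} = -2 + 0 \cdot 1 = -2 + 0 = -2$)
$v = -2$ ($v = - \frac{\left(0 - 2\right)^{2}}{2} = - \frac{\left(-2\right)^{2}}{2} = \left(- \frac{1}{2}\right) 4 = -2$)
$G = 4$ ($G = \left(-2\right) \left(-2\right) = 4$)
$t = 16$ ($t = \left(2 + 2\right)^{2} = 4^{2} = 16$)
$\left(126 + t\right) + G = \left(126 + 16\right) + 4 = 142 + 4 = 146$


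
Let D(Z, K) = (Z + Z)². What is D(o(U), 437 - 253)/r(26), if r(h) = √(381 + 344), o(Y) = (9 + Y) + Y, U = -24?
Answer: 6084*√29/145 ≈ 225.95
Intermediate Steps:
o(Y) = 9 + 2*Y
D(Z, K) = 4*Z² (D(Z, K) = (2*Z)² = 4*Z²)
r(h) = 5*√29 (r(h) = √725 = 5*√29)
D(o(U), 437 - 253)/r(26) = (4*(9 + 2*(-24))²)/((5*√29)) = (4*(9 - 48)²)*(√29/145) = (4*(-39)²)*(√29/145) = (4*1521)*(√29/145) = 6084*(√29/145) = 6084*√29/145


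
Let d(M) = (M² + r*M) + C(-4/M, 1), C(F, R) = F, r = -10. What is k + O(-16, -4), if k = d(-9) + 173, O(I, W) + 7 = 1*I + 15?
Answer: 3028/9 ≈ 336.44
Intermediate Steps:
d(M) = M² - 10*M - 4/M (d(M) = (M² - 10*M) - 4/M = M² - 10*M - 4/M)
O(I, W) = 8 + I (O(I, W) = -7 + (1*I + 15) = -7 + (I + 15) = -7 + (15 + I) = 8 + I)
k = 3100/9 (k = (-4 + (-9)²*(-10 - 9))/(-9) + 173 = -(-4 + 81*(-19))/9 + 173 = -(-4 - 1539)/9 + 173 = -⅑*(-1543) + 173 = 1543/9 + 173 = 3100/9 ≈ 344.44)
k + O(-16, -4) = 3100/9 + (8 - 16) = 3100/9 - 8 = 3028/9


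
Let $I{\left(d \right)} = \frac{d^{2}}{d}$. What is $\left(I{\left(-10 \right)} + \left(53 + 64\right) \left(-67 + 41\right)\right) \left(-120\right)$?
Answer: $366240$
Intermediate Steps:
$I{\left(d \right)} = d$
$\left(I{\left(-10 \right)} + \left(53 + 64\right) \left(-67 + 41\right)\right) \left(-120\right) = \left(-10 + \left(53 + 64\right) \left(-67 + 41\right)\right) \left(-120\right) = \left(-10 + 117 \left(-26\right)\right) \left(-120\right) = \left(-10 - 3042\right) \left(-120\right) = \left(-3052\right) \left(-120\right) = 366240$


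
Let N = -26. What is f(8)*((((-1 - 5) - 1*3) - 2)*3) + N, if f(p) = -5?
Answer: 139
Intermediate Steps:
f(8)*((((-1 - 5) - 1*3) - 2)*3) + N = -5*(((-1 - 5) - 1*3) - 2)*3 - 26 = -5*((-6 - 3) - 2)*3 - 26 = -5*(-9 - 2)*3 - 26 = -(-55)*3 - 26 = -5*(-33) - 26 = 165 - 26 = 139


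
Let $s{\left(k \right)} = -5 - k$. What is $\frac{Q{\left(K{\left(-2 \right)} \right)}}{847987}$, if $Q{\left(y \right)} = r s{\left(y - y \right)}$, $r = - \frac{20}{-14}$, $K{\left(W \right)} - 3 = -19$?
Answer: $- \frac{50}{5935909} \approx -8.4233 \cdot 10^{-6}$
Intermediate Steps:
$K{\left(W \right)} = -16$ ($K{\left(W \right)} = 3 - 19 = -16$)
$r = \frac{10}{7}$ ($r = \left(-20\right) \left(- \frac{1}{14}\right) = \frac{10}{7} \approx 1.4286$)
$Q{\left(y \right)} = - \frac{50}{7}$ ($Q{\left(y \right)} = \frac{10 \left(-5 - \left(y - y\right)\right)}{7} = \frac{10 \left(-5 - 0\right)}{7} = \frac{10 \left(-5 + 0\right)}{7} = \frac{10}{7} \left(-5\right) = - \frac{50}{7}$)
$\frac{Q{\left(K{\left(-2 \right)} \right)}}{847987} = - \frac{50}{7 \cdot 847987} = \left(- \frac{50}{7}\right) \frac{1}{847987} = - \frac{50}{5935909}$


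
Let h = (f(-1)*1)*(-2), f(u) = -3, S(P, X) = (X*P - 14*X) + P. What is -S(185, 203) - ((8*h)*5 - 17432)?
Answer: -17706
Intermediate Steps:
S(P, X) = P - 14*X + P*X (S(P, X) = (P*X - 14*X) + P = (-14*X + P*X) + P = P - 14*X + P*X)
h = 6 (h = -3*1*(-2) = -3*(-2) = 6)
-S(185, 203) - ((8*h)*5 - 17432) = -(185 - 14*203 + 185*203) - ((8*6)*5 - 17432) = -(185 - 2842 + 37555) - (48*5 - 17432) = -1*34898 - (240 - 17432) = -34898 - 1*(-17192) = -34898 + 17192 = -17706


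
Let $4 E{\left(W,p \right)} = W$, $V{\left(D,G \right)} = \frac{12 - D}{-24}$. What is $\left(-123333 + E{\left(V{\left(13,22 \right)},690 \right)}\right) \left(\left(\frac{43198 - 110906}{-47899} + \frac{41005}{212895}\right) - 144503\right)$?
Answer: $\frac{11478122321697326861}{644049954} \approx 1.7822 \cdot 10^{10}$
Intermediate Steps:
$V{\left(D,G \right)} = - \frac{1}{2} + \frac{D}{24}$ ($V{\left(D,G \right)} = \left(12 - D\right) \left(- \frac{1}{24}\right) = - \frac{1}{2} + \frac{D}{24}$)
$E{\left(W,p \right)} = \frac{W}{4}$
$\left(-123333 + E{\left(V{\left(13,22 \right)},690 \right)}\right) \left(\left(\frac{43198 - 110906}{-47899} + \frac{41005}{212895}\right) - 144503\right) = \left(-123333 + \frac{- \frac{1}{2} + \frac{1}{24} \cdot 13}{4}\right) \left(\left(\frac{43198 - 110906}{-47899} + \frac{41005}{212895}\right) - 144503\right) = \left(-123333 + \frac{- \frac{1}{2} + \frac{13}{24}}{4}\right) \left(\left(\left(43198 - 110906\right) \left(- \frac{1}{47899}\right) + 41005 \cdot \frac{1}{212895}\right) - 144503\right) = \left(-123333 + \frac{1}{4} \cdot \frac{1}{24}\right) \left(\left(\left(-67708\right) \left(- \frac{1}{47899}\right) + \frac{8201}{42579}\right) - 144503\right) = \left(-123333 + \frac{1}{96}\right) \left(\left(\frac{67708}{47899} + \frac{8201}{42579}\right) - 144503\right) = - \frac{11839967 \left(\frac{172408349}{107341659} - 144503\right)}{96} = \left(- \frac{11839967}{96}\right) \left(- \frac{15511019342128}{107341659}\right) = \frac{11478122321697326861}{644049954}$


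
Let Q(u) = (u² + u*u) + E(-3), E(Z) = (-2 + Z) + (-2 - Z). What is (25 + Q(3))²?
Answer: 1521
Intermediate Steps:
E(Z) = -4
Q(u) = -4 + 2*u² (Q(u) = (u² + u*u) - 4 = (u² + u²) - 4 = 2*u² - 4 = -4 + 2*u²)
(25 + Q(3))² = (25 + (-4 + 2*3²))² = (25 + (-4 + 2*9))² = (25 + (-4 + 18))² = (25 + 14)² = 39² = 1521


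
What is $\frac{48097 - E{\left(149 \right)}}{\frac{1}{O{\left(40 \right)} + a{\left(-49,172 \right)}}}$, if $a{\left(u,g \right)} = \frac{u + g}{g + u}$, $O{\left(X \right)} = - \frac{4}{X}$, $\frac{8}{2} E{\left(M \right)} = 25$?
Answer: $\frac{1731267}{40} \approx 43282.0$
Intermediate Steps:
$E{\left(M \right)} = \frac{25}{4}$ ($E{\left(M \right)} = \frac{1}{4} \cdot 25 = \frac{25}{4}$)
$a{\left(u,g \right)} = 1$ ($a{\left(u,g \right)} = \frac{g + u}{g + u} = 1$)
$\frac{48097 - E{\left(149 \right)}}{\frac{1}{O{\left(40 \right)} + a{\left(-49,172 \right)}}} = \frac{48097 - \frac{25}{4}}{\frac{1}{- \frac{4}{40} + 1}} = \frac{48097 - \frac{25}{4}}{\frac{1}{\left(-4\right) \frac{1}{40} + 1}} = \frac{192363}{4 \frac{1}{- \frac{1}{10} + 1}} = \frac{192363}{4 \frac{1}{\frac{9}{10}}} = \frac{192363}{4 \cdot \frac{10}{9}} = \frac{192363}{4} \cdot \frac{9}{10} = \frac{1731267}{40}$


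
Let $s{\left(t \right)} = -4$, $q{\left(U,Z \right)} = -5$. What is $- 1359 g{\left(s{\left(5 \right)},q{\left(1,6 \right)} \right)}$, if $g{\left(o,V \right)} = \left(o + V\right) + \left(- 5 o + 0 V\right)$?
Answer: $-14949$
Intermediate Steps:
$g{\left(o,V \right)} = V - 4 o$ ($g{\left(o,V \right)} = \left(V + o\right) + \left(- 5 o + 0\right) = \left(V + o\right) - 5 o = V - 4 o$)
$- 1359 g{\left(s{\left(5 \right)},q{\left(1,6 \right)} \right)} = - 1359 \left(-5 - -16\right) = - 1359 \left(-5 + 16\right) = \left(-1359\right) 11 = -14949$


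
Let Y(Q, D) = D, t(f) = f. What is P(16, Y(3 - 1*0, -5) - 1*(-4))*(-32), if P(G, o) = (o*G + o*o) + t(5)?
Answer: 320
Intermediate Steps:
P(G, o) = 5 + o**2 + G*o (P(G, o) = (o*G + o*o) + 5 = (G*o + o**2) + 5 = (o**2 + G*o) + 5 = 5 + o**2 + G*o)
P(16, Y(3 - 1*0, -5) - 1*(-4))*(-32) = (5 + (-5 - 1*(-4))**2 + 16*(-5 - 1*(-4)))*(-32) = (5 + (-5 + 4)**2 + 16*(-5 + 4))*(-32) = (5 + (-1)**2 + 16*(-1))*(-32) = (5 + 1 - 16)*(-32) = -10*(-32) = 320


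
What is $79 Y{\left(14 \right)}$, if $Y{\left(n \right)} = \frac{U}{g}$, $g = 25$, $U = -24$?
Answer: $- \frac{1896}{25} \approx -75.84$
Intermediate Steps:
$Y{\left(n \right)} = - \frac{24}{25}$
$79 Y{\left(14 \right)} = 79 \left(- \frac{24}{25}\right) = - \frac{1896}{25}$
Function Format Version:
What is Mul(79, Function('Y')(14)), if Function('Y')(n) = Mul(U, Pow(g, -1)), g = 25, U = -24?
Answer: Rational(-1896, 25) ≈ -75.840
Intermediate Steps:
Function('Y')(n) = Rational(-24, 25) (Function('Y')(n) = Mul(-24, Pow(25, -1)) = Mul(-24, Rational(1, 25)) = Rational(-24, 25))
Mul(79, Function('Y')(14)) = Mul(79, Rational(-24, 25)) = Rational(-1896, 25)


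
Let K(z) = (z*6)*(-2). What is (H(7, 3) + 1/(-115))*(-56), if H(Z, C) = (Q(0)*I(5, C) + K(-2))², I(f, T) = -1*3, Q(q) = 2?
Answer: -2086504/115 ≈ -18144.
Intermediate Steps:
K(z) = -12*z (K(z) = (6*z)*(-2) = -12*z)
I(f, T) = -3
H(Z, C) = 324 (H(Z, C) = (2*(-3) - 12*(-2))² = (-6 + 24)² = 18² = 324)
(H(7, 3) + 1/(-115))*(-56) = (324 + 1/(-115))*(-56) = (324 - 1/115)*(-56) = (37259/115)*(-56) = -2086504/115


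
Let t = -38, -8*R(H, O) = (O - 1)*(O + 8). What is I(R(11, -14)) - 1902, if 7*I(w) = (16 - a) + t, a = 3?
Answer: -13339/7 ≈ -1905.6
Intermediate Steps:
R(H, O) = -(-1 + O)*(8 + O)/8 (R(H, O) = -(O - 1)*(O + 8)/8 = -(-1 + O)*(8 + O)/8)
I(w) = -25/7 (I(w) = ((16 - 1*3) - 38)/7 = ((16 - 3) - 38)/7 = (13 - 38)/7 = (⅐)*(-25) = -25/7)
I(R(11, -14)) - 1902 = -25/7 - 1902 = -13339/7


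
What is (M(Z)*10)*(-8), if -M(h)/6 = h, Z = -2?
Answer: -960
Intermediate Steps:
M(h) = -6*h
(M(Z)*10)*(-8) = (-6*(-2)*10)*(-8) = (12*10)*(-8) = 120*(-8) = -960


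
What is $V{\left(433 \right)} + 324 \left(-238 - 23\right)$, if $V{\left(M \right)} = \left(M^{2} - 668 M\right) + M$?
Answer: $-185886$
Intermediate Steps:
$V{\left(M \right)} = M^{2} - 667 M$
$V{\left(433 \right)} + 324 \left(-238 - 23\right) = 433 \left(-667 + 433\right) + 324 \left(-238 - 23\right) = 433 \left(-234\right) + 324 \left(-261\right) = -101322 - 84564 = -185886$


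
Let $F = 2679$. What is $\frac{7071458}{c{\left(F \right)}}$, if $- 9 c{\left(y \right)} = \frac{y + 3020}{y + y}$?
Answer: $- \frac{340999847676}{5699} \approx -5.9835 \cdot 10^{7}$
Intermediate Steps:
$c{\left(y \right)} = - \frac{3020 + y}{18 y}$ ($c{\left(y \right)} = - \frac{\left(y + 3020\right) \frac{1}{y + y}}{9} = - \frac{\left(3020 + y\right) \frac{1}{2 y}}{9} = - \frac{\frac{1}{2} \frac{1}{y} \left(3020 + y\right)}{9} = - \frac{3020 + y}{18 y}$)
$\frac{7071458}{c{\left(F \right)}} = \frac{7071458}{\frac{1}{18} \cdot \frac{1}{2679} \left(-3020 - 2679\right)} = \frac{7071458}{\frac{1}{18} \cdot \frac{1}{2679} \left(-5699\right)} = \frac{7071458}{- \frac{5699}{48222}} = 7071458 \left(- \frac{48222}{5699}\right) = - \frac{340999847676}{5699}$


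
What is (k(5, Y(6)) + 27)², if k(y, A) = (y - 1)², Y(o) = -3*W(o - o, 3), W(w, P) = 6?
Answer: 1849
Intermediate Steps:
Y(o) = -18 (Y(o) = -3*6 = -18)
k(y, A) = (-1 + y)²
(k(5, Y(6)) + 27)² = ((-1 + 5)² + 27)² = (4² + 27)² = (16 + 27)² = 43² = 1849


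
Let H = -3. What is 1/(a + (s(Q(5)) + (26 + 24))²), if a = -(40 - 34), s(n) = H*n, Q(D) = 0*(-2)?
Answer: 1/2494 ≈ 0.00040096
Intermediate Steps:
Q(D) = 0
s(n) = -3*n
a = -6 (a = -1*6 = -6)
1/(a + (s(Q(5)) + (26 + 24))²) = 1/(-6 + (-3*0 + (26 + 24))²) = 1/(-6 + (0 + 50)²) = 1/(-6 + 50²) = 1/(-6 + 2500) = 1/2494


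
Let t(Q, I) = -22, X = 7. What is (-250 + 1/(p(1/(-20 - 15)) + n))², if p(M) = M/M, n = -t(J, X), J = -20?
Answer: 33051001/529 ≈ 62478.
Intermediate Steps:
n = 22 (n = -1*(-22) = 22)
p(M) = 1
(-250 + 1/(p(1/(-20 - 15)) + n))² = (-250 + 1/(1 + 22))² = (-250 + 1/23)² = (-5749/23)² = 33051001/529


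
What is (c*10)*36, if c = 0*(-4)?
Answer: 0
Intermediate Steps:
c = 0
(c*10)*36 = (0*10)*36 = 0*36 = 0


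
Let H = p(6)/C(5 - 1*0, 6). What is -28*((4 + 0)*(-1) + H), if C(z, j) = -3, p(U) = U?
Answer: 168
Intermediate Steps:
H = -2 (H = 6/(-3) = -⅓*6 = -2)
-28*((4 + 0)*(-1) + H) = -28*((4 + 0)*(-1) - 2) = -28*(4*(-1) - 2) = -28*(-4 - 2) = -28*(-6) = 168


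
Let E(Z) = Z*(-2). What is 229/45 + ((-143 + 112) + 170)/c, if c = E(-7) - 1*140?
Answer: 279/70 ≈ 3.9857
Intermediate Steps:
E(Z) = -2*Z
c = -126 (c = -2*(-7) - 1*140 = 14 - 140 = -126)
229/45 + ((-143 + 112) + 170)/c = 229/45 + ((-143 + 112) + 170)/(-126) = 229*(1/45) + (-31 + 170)*(-1/126) = 229/45 + 139*(-1/126) = 229/45 - 139/126 = 279/70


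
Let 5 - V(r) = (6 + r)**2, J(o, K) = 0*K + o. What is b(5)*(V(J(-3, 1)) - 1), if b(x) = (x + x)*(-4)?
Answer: 200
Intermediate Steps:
J(o, K) = o (J(o, K) = 0 + o = o)
b(x) = -8*x (b(x) = (2*x)*(-4) = -8*x)
V(r) = 5 - (6 + r)**2
b(5)*(V(J(-3, 1)) - 1) = (-8*5)*((5 - (6 - 3)**2) - 1) = -40*((5 - 1*3**2) - 1) = -40*((5 - 1*9) - 1) = -40*((5 - 9) - 1) = -40*(-4 - 1) = -40*(-5) = 200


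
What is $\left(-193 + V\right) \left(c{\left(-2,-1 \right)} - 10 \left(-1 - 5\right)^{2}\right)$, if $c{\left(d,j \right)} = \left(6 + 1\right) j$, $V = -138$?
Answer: $121477$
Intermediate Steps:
$c{\left(d,j \right)} = 7 j$
$\left(-193 + V\right) \left(c{\left(-2,-1 \right)} - 10 \left(-1 - 5\right)^{2}\right) = \left(-193 - 138\right) \left(7 \left(-1\right) - 10 \left(-1 - 5\right)^{2}\right) = - 331 \left(-7 - 10 \left(-6\right)^{2}\right) = - 331 \left(-7 - 360\right) = \left(-331\right) \left(-367\right) = 121477$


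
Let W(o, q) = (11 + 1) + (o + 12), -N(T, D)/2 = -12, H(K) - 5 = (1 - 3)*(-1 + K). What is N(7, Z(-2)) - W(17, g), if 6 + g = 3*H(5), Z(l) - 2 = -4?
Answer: -17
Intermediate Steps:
H(K) = 7 - 2*K (H(K) = 5 + (1 - 3)*(-1 + K) = 5 - 2*(-1 + K) = 5 + (2 - 2*K) = 7 - 2*K)
Z(l) = -2 (Z(l) = 2 - 4 = -2)
N(T, D) = 24 (N(T, D) = -2*(-12) = 24)
g = -15 (g = -6 + 3*(7 - 2*5) = -6 + 3*(7 - 10) = -6 + 3*(-3) = -6 - 9 = -15)
W(o, q) = 24 + o (W(o, q) = 12 + (12 + o) = 24 + o)
N(7, Z(-2)) - W(17, g) = 24 - (24 + 17) = 24 - 1*41 = 24 - 41 = -17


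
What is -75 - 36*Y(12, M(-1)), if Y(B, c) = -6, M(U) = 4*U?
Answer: 141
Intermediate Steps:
-75 - 36*Y(12, M(-1)) = -75 - 36*(-6) = -75 + 216 = 141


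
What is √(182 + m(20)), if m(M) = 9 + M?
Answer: √211 ≈ 14.526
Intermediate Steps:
√(182 + m(20)) = √(182 + (9 + 20)) = √(182 + 29) = √211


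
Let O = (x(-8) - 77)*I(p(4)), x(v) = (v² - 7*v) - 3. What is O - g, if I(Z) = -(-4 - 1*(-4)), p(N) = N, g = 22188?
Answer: -22188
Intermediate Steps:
x(v) = -3 + v² - 7*v
I(Z) = 0 (I(Z) = -(-4 + 4) = -1*0 = 0)
O = 0 (O = ((-3 + (-8)² - 7*(-8)) - 77)*0 = ((-3 + 64 + 56) - 77)*0 = (117 - 77)*0 = 40*0 = 0)
O - g = 0 - 1*22188 = 0 - 22188 = -22188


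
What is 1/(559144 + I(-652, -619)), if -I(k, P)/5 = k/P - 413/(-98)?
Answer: 8666/4845313659 ≈ 1.7885e-6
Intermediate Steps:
I(k, P) = -295/14 - 5*k/P (I(k, P) = -5*(k/P - 413/(-98)) = -5*(k/P - 413*(-1/98)) = -5*(k/P + 59/14) = -5*(59/14 + k/P) = -295/14 - 5*k/P)
1/(559144 + I(-652, -619)) = 1/(559144 + (-295/14 - 5*(-652)/(-619))) = 1/(559144 + (-295/14 - 5*(-652)*(-1/619))) = 1/(559144 + (-295/14 - 3260/619)) = 1/(559144 - 228245/8666) = 1/(4845313659/8666) = 8666/4845313659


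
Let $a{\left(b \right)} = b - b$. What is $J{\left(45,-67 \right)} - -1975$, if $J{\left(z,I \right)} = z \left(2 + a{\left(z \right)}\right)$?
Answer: $2065$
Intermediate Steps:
$a{\left(b \right)} = 0$
$J{\left(z,I \right)} = 2 z$ ($J{\left(z,I \right)} = z \left(2 + 0\right) = z 2 = 2 z$)
$J{\left(45,-67 \right)} - -1975 = 2 \cdot 45 - -1975 = 90 + 1975 = 2065$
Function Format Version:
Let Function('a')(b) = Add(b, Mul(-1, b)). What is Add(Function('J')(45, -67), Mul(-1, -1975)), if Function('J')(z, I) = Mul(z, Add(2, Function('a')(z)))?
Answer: 2065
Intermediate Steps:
Function('a')(b) = 0
Function('J')(z, I) = Mul(2, z) (Function('J')(z, I) = Mul(z, Add(2, 0)) = Mul(z, 2) = Mul(2, z))
Add(Function('J')(45, -67), Mul(-1, -1975)) = Add(Mul(2, 45), Mul(-1, -1975)) = Add(90, 1975) = 2065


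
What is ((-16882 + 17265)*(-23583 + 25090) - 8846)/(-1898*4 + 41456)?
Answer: 189445/11288 ≈ 16.783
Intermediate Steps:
((-16882 + 17265)*(-23583 + 25090) - 8846)/(-1898*4 + 41456) = (383*1507 - 8846)/(-7592 + 41456) = (577181 - 8846)/33864 = 568335*(1/33864) = 189445/11288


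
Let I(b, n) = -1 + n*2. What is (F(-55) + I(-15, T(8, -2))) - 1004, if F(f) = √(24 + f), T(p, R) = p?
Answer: -989 + I*√31 ≈ -989.0 + 5.5678*I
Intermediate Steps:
I(b, n) = -1 + 2*n
(F(-55) + I(-15, T(8, -2))) - 1004 = (√(24 - 55) + (-1 + 2*8)) - 1004 = (√(-31) + (-1 + 16)) - 1004 = (I*√31 + 15) - 1004 = (15 + I*√31) - 1004 = -989 + I*√31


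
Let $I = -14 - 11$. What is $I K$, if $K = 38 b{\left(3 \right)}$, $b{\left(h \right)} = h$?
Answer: $-2850$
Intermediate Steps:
$K = 114$ ($K = 38 \cdot 3 = 114$)
$I = -25$
$I K = \left(-25\right) 114 = -2850$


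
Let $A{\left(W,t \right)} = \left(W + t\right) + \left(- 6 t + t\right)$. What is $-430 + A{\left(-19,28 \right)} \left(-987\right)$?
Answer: $128867$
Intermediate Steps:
$A{\left(W,t \right)} = W - 4 t$ ($A{\left(W,t \right)} = \left(W + t\right) - 5 t = W - 4 t$)
$-430 + A{\left(-19,28 \right)} \left(-987\right) = -430 + \left(-19 - 112\right) \left(-987\right) = -430 - -129297 = -430 + 129297 = 128867$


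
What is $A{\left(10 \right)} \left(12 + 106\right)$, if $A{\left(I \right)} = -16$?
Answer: $-1888$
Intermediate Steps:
$A{\left(10 \right)} \left(12 + 106\right) = - 16 \left(12 + 106\right) = \left(-16\right) 118 = -1888$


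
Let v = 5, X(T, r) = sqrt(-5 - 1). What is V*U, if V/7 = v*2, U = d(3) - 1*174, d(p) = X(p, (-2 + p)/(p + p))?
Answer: -12180 + 70*I*sqrt(6) ≈ -12180.0 + 171.46*I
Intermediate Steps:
X(T, r) = I*sqrt(6) (X(T, r) = sqrt(-6) = I*sqrt(6))
d(p) = I*sqrt(6)
U = -174 + I*sqrt(6) (U = I*sqrt(6) - 1*174 = I*sqrt(6) - 174 = -174 + I*sqrt(6) ≈ -174.0 + 2.4495*I)
V = 70 (V = 7*(5*2) = 7*10 = 70)
V*U = 70*(-174 + I*sqrt(6)) = -12180 + 70*I*sqrt(6)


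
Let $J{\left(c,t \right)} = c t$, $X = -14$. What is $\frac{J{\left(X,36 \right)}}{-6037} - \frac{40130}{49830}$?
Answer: $- \frac{21715049}{30082371} \approx -0.72185$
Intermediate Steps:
$\frac{J{\left(X,36 \right)}}{-6037} - \frac{40130}{49830} = \frac{\left(-14\right) 36}{-6037} - \frac{40130}{49830} = \left(-504\right) \left(- \frac{1}{6037}\right) - \frac{4013}{4983} = \frac{504}{6037} - \frac{4013}{4983} = - \frac{21715049}{30082371}$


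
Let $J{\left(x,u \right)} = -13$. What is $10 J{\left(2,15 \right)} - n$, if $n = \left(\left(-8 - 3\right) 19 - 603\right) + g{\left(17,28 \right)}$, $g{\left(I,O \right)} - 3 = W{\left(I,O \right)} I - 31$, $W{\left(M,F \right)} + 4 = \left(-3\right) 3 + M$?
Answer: $642$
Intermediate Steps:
$W{\left(M,F \right)} = -13 + M$ ($W{\left(M,F \right)} = -4 + \left(\left(-3\right) 3 + M\right) = -4 + \left(-9 + M\right) = -13 + M$)
$g{\left(I,O \right)} = -28 + I \left(-13 + I\right)$ ($g{\left(I,O \right)} = 3 + \left(\left(-13 + I\right) I - 31\right) = 3 + \left(I \left(-13 + I\right) - 31\right) = 3 + \left(-31 + I \left(-13 + I\right)\right) = -28 + I \left(-13 + I\right)$)
$n = -772$ ($n = \left(\left(-8 - 3\right) 19 - 603\right) - \left(28 - 17 \left(-13 + 17\right)\right) = \left(\left(-11\right) 19 - 603\right) + \left(-28 + 17 \cdot 4\right) = \left(-209 - 603\right) + \left(-28 + 68\right) = -812 + 40 = -772$)
$10 J{\left(2,15 \right)} - n = 10 \left(-13\right) - -772 = -130 + 772 = 642$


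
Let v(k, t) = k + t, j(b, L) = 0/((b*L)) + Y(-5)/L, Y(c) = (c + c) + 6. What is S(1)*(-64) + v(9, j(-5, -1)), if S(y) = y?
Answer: -51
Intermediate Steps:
Y(c) = 6 + 2*c (Y(c) = 2*c + 6 = 6 + 2*c)
j(b, L) = -4/L (j(b, L) = 0/((b*L)) + (6 + 2*(-5))/L = 0/((L*b)) + (6 - 10)/L = 0*(1/(L*b)) - 4/L = 0 - 4/L = -4/L)
S(1)*(-64) + v(9, j(-5, -1)) = 1*(-64) + (9 - 4/(-1)) = -64 + (9 - 4*(-1)) = -64 + (9 + 4) = -64 + 13 = -51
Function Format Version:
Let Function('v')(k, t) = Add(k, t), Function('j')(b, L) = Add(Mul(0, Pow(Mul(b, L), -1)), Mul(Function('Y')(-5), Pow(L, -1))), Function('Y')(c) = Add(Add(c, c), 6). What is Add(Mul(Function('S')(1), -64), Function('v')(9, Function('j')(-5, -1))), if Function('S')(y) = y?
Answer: -51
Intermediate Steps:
Function('Y')(c) = Add(6, Mul(2, c)) (Function('Y')(c) = Add(Mul(2, c), 6) = Add(6, Mul(2, c)))
Function('j')(b, L) = Mul(-4, Pow(L, -1)) (Function('j')(b, L) = Add(Mul(0, Pow(Mul(b, L), -1)), Mul(Add(6, Mul(2, -5)), Pow(L, -1))) = Add(Mul(0, Pow(Mul(L, b), -1)), Mul(Add(6, -10), Pow(L, -1))) = Add(Mul(0, Mul(Pow(L, -1), Pow(b, -1))), Mul(-4, Pow(L, -1))) = Add(0, Mul(-4, Pow(L, -1))) = Mul(-4, Pow(L, -1)))
Add(Mul(Function('S')(1), -64), Function('v')(9, Function('j')(-5, -1))) = Add(Mul(1, -64), Add(9, Mul(-4, Pow(-1, -1)))) = Add(-64, Add(9, Mul(-4, -1))) = Add(-64, Add(9, 4)) = Add(-64, 13) = -51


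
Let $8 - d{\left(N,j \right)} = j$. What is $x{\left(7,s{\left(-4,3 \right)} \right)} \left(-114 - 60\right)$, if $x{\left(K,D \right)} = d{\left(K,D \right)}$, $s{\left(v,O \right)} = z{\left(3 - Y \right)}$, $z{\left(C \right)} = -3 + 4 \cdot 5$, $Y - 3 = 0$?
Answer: $1566$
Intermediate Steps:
$d{\left(N,j \right)} = 8 - j$
$Y = 3$ ($Y = 3 + 0 = 3$)
$z{\left(C \right)} = 17$ ($z{\left(C \right)} = -3 + 20 = 17$)
$s{\left(v,O \right)} = 17$
$x{\left(K,D \right)} = 8 - D$
$x{\left(7,s{\left(-4,3 \right)} \right)} \left(-114 - 60\right) = \left(8 - 17\right) \left(-114 - 60\right) = \left(8 - 17\right) \left(-174\right) = \left(-9\right) \left(-174\right) = 1566$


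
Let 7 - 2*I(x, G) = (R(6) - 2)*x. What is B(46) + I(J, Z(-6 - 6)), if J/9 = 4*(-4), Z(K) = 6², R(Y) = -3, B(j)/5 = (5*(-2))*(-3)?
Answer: -413/2 ≈ -206.50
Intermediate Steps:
B(j) = 150 (B(j) = 5*((5*(-2))*(-3)) = 5*(-10*(-3)) = 5*30 = 150)
Z(K) = 36
J = -144 (J = 9*(4*(-4)) = 9*(-16) = -144)
I(x, G) = 7/2 + 5*x/2 (I(x, G) = 7/2 - (-3 - 2)*x/2 = 7/2 - (-5)*x/2 = 7/2 + 5*x/2)
B(46) + I(J, Z(-6 - 6)) = 150 + (7/2 + (5/2)*(-144)) = 150 + (7/2 - 360) = 150 - 713/2 = -413/2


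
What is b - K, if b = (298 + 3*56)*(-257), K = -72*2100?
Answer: 31438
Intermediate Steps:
K = -151200
b = -119762 (b = (298 + 168)*(-257) = 466*(-257) = -119762)
b - K = -119762 - 1*(-151200) = -119762 + 151200 = 31438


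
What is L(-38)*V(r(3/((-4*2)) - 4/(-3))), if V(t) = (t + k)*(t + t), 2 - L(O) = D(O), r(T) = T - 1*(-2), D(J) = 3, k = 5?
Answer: -13561/288 ≈ -47.087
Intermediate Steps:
r(T) = 2 + T (r(T) = T + 2 = 2 + T)
L(O) = -1 (L(O) = 2 - 1*3 = 2 - 3 = -1)
V(t) = 2*t*(5 + t) (V(t) = (t + 5)*(t + t) = (5 + t)*(2*t) = 2*t*(5 + t))
L(-38)*V(r(3/((-4*2)) - 4/(-3))) = -2*(2 + (3/((-4*2)) - 4/(-3)))*(5 + (2 + (3/((-4*2)) - 4/(-3)))) = -2*(2 + (3/(-8) - 4*(-⅓)))*(5 + (2 + (3/(-8) - 4*(-⅓)))) = -2*(2 + (3*(-⅛) + 4/3))*(5 + (2 + (3*(-⅛) + 4/3))) = -2*(2 + (-3/8 + 4/3))*(5 + (2 + (-3/8 + 4/3))) = -2*(2 + 23/24)*(5 + (2 + 23/24)) = -2*71*(5 + 71/24)/24 = -2*71*191/(24*24) = -1*13561/288 = -13561/288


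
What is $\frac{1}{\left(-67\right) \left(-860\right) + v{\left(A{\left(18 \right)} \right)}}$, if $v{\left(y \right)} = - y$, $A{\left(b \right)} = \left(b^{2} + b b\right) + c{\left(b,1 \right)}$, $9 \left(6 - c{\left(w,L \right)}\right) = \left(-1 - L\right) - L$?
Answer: $\frac{3}{170897} \approx 1.7554 \cdot 10^{-5}$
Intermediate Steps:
$c{\left(w,L \right)} = \frac{55}{9} + \frac{2 L}{9}$ ($c{\left(w,L \right)} = 6 - \frac{\left(-1 - L\right) - L}{9} = 6 - \frac{-1 - 2 L}{9} = 6 + \left(\frac{1}{9} + \frac{2 L}{9}\right) = \frac{55}{9} + \frac{2 L}{9}$)
$A{\left(b \right)} = \frac{19}{3} + 2 b^{2}$ ($A{\left(b \right)} = \left(b^{2} + b b\right) + \left(\frac{55}{9} + \frac{2}{9} \cdot 1\right) = \left(b^{2} + b^{2}\right) + \left(\frac{55}{9} + \frac{2}{9}\right) = 2 b^{2} + \frac{19}{3} = \frac{19}{3} + 2 b^{2}$)
$\frac{1}{\left(-67\right) \left(-860\right) + v{\left(A{\left(18 \right)} \right)}} = \frac{1}{\left(-67\right) \left(-860\right) - \left(\frac{19}{3} + 2 \cdot 18^{2}\right)} = \frac{1}{57620 - \left(\frac{19}{3} + 2 \cdot 324\right)} = \frac{1}{57620 - \left(\frac{19}{3} + 648\right)} = \frac{1}{57620 - \frac{1963}{3}} = \frac{1}{\frac{170897}{3}} = \frac{3}{170897}$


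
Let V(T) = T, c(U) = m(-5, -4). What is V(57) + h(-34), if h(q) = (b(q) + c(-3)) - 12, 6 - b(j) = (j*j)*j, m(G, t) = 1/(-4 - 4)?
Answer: 314839/8 ≈ 39355.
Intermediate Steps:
m(G, t) = -1/8 (m(G, t) = 1/(-8) = -1/8)
c(U) = -1/8
b(j) = 6 - j**3 (b(j) = 6 - j*j*j = 6 - j**2*j = 6 - j**3)
h(q) = -49/8 - q**3 (h(q) = ((6 - q**3) - 1/8) - 12 = (47/8 - q**3) - 12 = -49/8 - q**3)
V(57) + h(-34) = 57 + (-49/8 - 1*(-34)**3) = 57 + (-49/8 - 1*(-39304)) = 57 + (-49/8 + 39304) = 57 + 314383/8 = 314839/8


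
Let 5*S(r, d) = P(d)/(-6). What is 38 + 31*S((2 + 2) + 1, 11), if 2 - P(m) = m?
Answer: 473/10 ≈ 47.300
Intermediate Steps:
P(m) = 2 - m
S(r, d) = -1/15 + d/30 (S(r, d) = ((2 - d)/(-6))/5 = ((2 - d)*(-⅙))/5 = (-⅓ + d/6)/5 = -1/15 + d/30)
38 + 31*S((2 + 2) + 1, 11) = 38 + 31*(-1/15 + (1/30)*11) = 38 + 31*(-1/15 + 11/30) = 38 + 31*(3/10) = 38 + 93/10 = 473/10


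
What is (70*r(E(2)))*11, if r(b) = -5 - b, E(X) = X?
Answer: -5390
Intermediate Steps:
(70*r(E(2)))*11 = (70*(-5 - 1*2))*11 = (70*(-5 - 2))*11 = (70*(-7))*11 = -490*11 = -5390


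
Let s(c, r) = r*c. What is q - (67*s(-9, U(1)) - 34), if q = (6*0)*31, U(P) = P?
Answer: 637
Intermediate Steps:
s(c, r) = c*r
q = 0 (q = 0*31 = 0)
q - (67*s(-9, U(1)) - 34) = 0 - (67*(-9*1) - 34) = 0 - (67*(-9) - 34) = 0 - (-603 - 34) = 0 - 1*(-637) = 0 + 637 = 637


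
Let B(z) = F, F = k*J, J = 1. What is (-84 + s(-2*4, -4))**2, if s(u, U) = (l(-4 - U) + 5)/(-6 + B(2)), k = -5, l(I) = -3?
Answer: 857476/121 ≈ 7086.6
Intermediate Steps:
F = -5 (F = -5*1 = -5)
B(z) = -5
s(u, U) = -2/11 (s(u, U) = (-3 + 5)/(-6 - 5) = 2/(-11) = 2*(-1/11) = -2/11)
(-84 + s(-2*4, -4))**2 = (-84 - 2/11)**2 = (-926/11)**2 = 857476/121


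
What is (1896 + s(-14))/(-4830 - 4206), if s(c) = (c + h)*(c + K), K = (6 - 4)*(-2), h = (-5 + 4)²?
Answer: -355/1506 ≈ -0.23572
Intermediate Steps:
h = 1 (h = (-1)² = 1)
K = -4 (K = 2*(-2) = -4)
s(c) = (1 + c)*(-4 + c) (s(c) = (c + 1)*(c - 4) = (1 + c)*(-4 + c))
(1896 + s(-14))/(-4830 - 4206) = (1896 + (-4 + (-14)² - 3*(-14)))/(-4830 - 4206) = (1896 + (-4 + 196 + 42))/(-9036) = (1896 + 234)*(-1/9036) = 2130*(-1/9036) = -355/1506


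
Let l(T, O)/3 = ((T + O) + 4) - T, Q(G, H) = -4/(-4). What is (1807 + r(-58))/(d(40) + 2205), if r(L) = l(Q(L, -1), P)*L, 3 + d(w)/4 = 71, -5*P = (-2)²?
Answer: 6251/12385 ≈ 0.50472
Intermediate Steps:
P = -⅘ (P = -⅕*(-2)² = -⅕*4 = -⅘ ≈ -0.80000)
Q(G, H) = 1 (Q(G, H) = -4*(-¼) = 1)
d(w) = 272 (d(w) = -12 + 4*71 = -12 + 284 = 272)
l(T, O) = 12 + 3*O (l(T, O) = 3*(((T + O) + 4) - T) = 3*(((O + T) + 4) - T) = 3*((4 + O + T) - T) = 3*(4 + O) = 12 + 3*O)
r(L) = 48*L/5 (r(L) = (12 + 3*(-⅘))*L = (12 - 12/5)*L = 48*L/5)
(1807 + r(-58))/(d(40) + 2205) = (1807 + (48/5)*(-58))/(272 + 2205) = (1807 - 2784/5)/2477 = (6251/5)*(1/2477) = 6251/12385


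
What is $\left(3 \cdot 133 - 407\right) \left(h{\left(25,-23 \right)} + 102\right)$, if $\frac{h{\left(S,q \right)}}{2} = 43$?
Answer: $-1504$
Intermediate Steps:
$h{\left(S,q \right)} = 86$ ($h{\left(S,q \right)} = 2 \cdot 43 = 86$)
$\left(3 \cdot 133 - 407\right) \left(h{\left(25,-23 \right)} + 102\right) = \left(3 \cdot 133 - 407\right) \left(86 + 102\right) = \left(399 - 407\right) 188 = \left(-8\right) 188 = -1504$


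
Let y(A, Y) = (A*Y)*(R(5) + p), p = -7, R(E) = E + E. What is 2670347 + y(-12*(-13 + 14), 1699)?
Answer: 2609183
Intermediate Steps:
R(E) = 2*E
y(A, Y) = 3*A*Y (y(A, Y) = (A*Y)*(2*5 - 7) = (A*Y)*(10 - 7) = (A*Y)*3 = 3*A*Y)
2670347 + y(-12*(-13 + 14), 1699) = 2670347 + 3*(-12*(-13 + 14))*1699 = 2670347 + 3*(-12*1)*1699 = 2670347 + 3*(-12)*1699 = 2670347 - 61164 = 2609183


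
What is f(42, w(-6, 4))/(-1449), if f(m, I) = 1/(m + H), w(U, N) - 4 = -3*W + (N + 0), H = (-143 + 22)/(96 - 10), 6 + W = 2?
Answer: -86/5058459 ≈ -1.7001e-5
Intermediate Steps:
W = -4 (W = -6 + 2 = -4)
H = -121/86 ≈ -1.4070
w(U, N) = 16 + N (w(U, N) = 4 + (-3*(-4) + (N + 0)) = 4 + (12 + N) = 16 + N)
f(m, I) = 1/(-121/86 + m) (f(m, I) = 1/(m - 121/86) = 1/(-121/86 + m))
f(42, w(-6, 4))/(-1449) = (86/(-121 + 86*42))/(-1449) = (86/(-121 + 3612))*(-1/1449) = (86/3491)*(-1/1449) = -86/5058459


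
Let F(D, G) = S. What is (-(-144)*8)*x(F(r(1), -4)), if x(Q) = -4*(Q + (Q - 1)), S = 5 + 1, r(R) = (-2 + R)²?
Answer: -50688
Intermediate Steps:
S = 6
F(D, G) = 6
x(Q) = 4 - 8*Q (x(Q) = -4*(Q + (-1 + Q)) = -4*(-1 + 2*Q) = 4 - 8*Q)
(-(-144)*8)*x(F(r(1), -4)) = (-(-144)*8)*(4 - 8*6) = (-36*(-32))*(4 - 48) = 1152*(-44) = -50688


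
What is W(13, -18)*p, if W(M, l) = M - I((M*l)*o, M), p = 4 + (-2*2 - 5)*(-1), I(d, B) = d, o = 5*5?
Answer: 76219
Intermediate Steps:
o = 25
p = 13 (p = 4 + (-4 - 5)*(-1) = 4 - 9*(-1) = 4 + 9 = 13)
W(M, l) = M - 25*M*l (W(M, l) = M - M*l*25 = M - 25*M*l)
W(13, -18)*p = (13*(1 - 25*(-18)))*13 = (13*(1 + 450))*13 = (13*451)*13 = 5863*13 = 76219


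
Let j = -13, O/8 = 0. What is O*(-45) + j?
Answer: -13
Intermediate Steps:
O = 0 (O = 8*0 = 0)
O*(-45) + j = 0*(-45) - 13 = 0 - 13 = -13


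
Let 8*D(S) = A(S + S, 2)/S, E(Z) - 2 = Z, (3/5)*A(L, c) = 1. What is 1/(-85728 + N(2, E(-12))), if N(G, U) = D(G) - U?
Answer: -48/4114459 ≈ -1.1666e-5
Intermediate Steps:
A(L, c) = 5/3 (A(L, c) = (5/3)*1 = 5/3)
E(Z) = 2 + Z
D(S) = 5/(24*S) (D(S) = (5/(3*S))/8 = 5/(24*S))
N(G, U) = -U + 5/(24*G) (N(G, U) = 5/(24*G) - U = -U + 5/(24*G))
1/(-85728 + N(2, E(-12))) = 1/(-85728 + (-(2 - 12) + (5/24)/2)) = 1/(-85728 + (-1*(-10) + (5/24)*(1/2))) = 1/(-85728 + (10 + 5/48)) = 1/(-85728 + 485/48) = 1/(-4114459/48) = -48/4114459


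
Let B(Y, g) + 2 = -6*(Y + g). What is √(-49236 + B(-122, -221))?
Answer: 2*I*√11795 ≈ 217.21*I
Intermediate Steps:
B(Y, g) = -2 - 6*Y - 6*g (B(Y, g) = -2 - 6*(Y + g) = -2 + (-6*Y - 6*g) = -2 - 6*Y - 6*g)
√(-49236 + B(-122, -221)) = √(-49236 + (-2 - 6*(-122) - 6*(-221))) = √(-49236 + (-2 + 732 + 1326)) = √(-49236 + 2056) = √(-47180) = 2*I*√11795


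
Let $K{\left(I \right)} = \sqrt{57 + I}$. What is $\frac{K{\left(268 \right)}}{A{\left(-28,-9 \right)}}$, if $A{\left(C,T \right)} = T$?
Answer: $- \frac{5 \sqrt{13}}{9} \approx -2.0031$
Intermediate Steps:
$\frac{K{\left(268 \right)}}{A{\left(-28,-9 \right)}} = \frac{\sqrt{57 + 268}}{-9} = \sqrt{325} \left(- \frac{1}{9}\right) = 5 \sqrt{13} \left(- \frac{1}{9}\right) = - \frac{5 \sqrt{13}}{9}$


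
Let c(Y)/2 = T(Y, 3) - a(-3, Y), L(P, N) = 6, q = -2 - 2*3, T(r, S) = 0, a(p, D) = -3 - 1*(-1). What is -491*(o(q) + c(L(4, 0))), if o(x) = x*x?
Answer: -33388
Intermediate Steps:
a(p, D) = -2 (a(p, D) = -3 + 1 = -2)
q = -8 (q = -2 - 6 = -8)
o(x) = x**2
c(Y) = 4 (c(Y) = 2*(0 - 1*(-2)) = 2*(0 + 2) = 2*2 = 4)
-491*(o(q) + c(L(4, 0))) = -491*((-8)**2 + 4) = -491*(64 + 4) = -491*68 = -33388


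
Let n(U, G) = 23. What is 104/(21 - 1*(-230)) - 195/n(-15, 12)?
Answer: -46553/5773 ≈ -8.0639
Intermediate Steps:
104/(21 - 1*(-230)) - 195/n(-15, 12) = 104/(21 - 1*(-230)) - 195/23 = 104/(21 + 230) - 195*1/23 = 104/251 - 195/23 = -46553/5773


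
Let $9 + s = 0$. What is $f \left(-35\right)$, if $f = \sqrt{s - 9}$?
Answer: $- 105 i \sqrt{2} \approx - 148.49 i$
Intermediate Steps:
$s = -9$ ($s = -9 + 0 = -9$)
$f = 3 i \sqrt{2}$ ($f = \sqrt{-9 - 9} = \sqrt{-18} = 3 i \sqrt{2} \approx 4.2426 i$)
$f \left(-35\right) = 3 i \sqrt{2} \left(-35\right) = - 105 i \sqrt{2}$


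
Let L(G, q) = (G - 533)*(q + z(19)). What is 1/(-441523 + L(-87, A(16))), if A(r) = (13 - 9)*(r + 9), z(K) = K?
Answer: -1/515303 ≈ -1.9406e-6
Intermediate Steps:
A(r) = 36 + 4*r (A(r) = 4*(9 + r) = 36 + 4*r)
L(G, q) = (-533 + G)*(19 + q) (L(G, q) = (G - 533)*(q + 19) = (-533 + G)*(19 + q))
1/(-441523 + L(-87, A(16))) = 1/(-441523 + (-10127 - 533*(36 + 4*16) + 19*(-87) - 87*(36 + 4*16))) = 1/(-441523 + (-10127 - 533*(36 + 64) - 1653 - 87*(36 + 64))) = 1/(-441523 + (-10127 - 533*100 - 1653 - 87*100)) = 1/(-441523 + (-10127 - 53300 - 1653 - 8700)) = 1/(-441523 - 73780) = 1/(-515303) = -1/515303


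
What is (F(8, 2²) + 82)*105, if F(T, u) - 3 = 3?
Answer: 9240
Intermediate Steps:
F(T, u) = 6 (F(T, u) = 3 + 3 = 6)
(F(8, 2²) + 82)*105 = (6 + 82)*105 = 88*105 = 9240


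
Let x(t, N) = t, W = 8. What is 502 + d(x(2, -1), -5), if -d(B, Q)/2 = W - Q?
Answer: 476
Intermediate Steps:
d(B, Q) = -16 + 2*Q (d(B, Q) = -2*(8 - Q) = -16 + 2*Q)
502 + d(x(2, -1), -5) = 502 + (-16 + 2*(-5)) = 502 + (-16 - 10) = 502 - 26 = 476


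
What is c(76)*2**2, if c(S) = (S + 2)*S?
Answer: 23712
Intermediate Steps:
c(S) = S*(2 + S) (c(S) = (2 + S)*S = S*(2 + S))
c(76)*2**2 = (76*(2 + 76))*2**2 = (76*78)*4 = 5928*4 = 23712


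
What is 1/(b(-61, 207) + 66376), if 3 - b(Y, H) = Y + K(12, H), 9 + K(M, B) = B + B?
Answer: 1/66035 ≈ 1.5143e-5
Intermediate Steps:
K(M, B) = -9 + 2*B (K(M, B) = -9 + (B + B) = -9 + 2*B)
b(Y, H) = 12 - Y - 2*H (b(Y, H) = 3 - (Y + (-9 + 2*H)) = 3 - (-9 + Y + 2*H) = 3 + (9 - Y - 2*H) = 12 - Y - 2*H)
1/(b(-61, 207) + 66376) = 1/((12 - 1*(-61) - 2*207) + 66376) = 1/((12 + 61 - 414) + 66376) = 1/(-341 + 66376) = 1/66035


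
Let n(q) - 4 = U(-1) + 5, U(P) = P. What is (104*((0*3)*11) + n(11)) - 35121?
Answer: -35113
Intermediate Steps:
n(q) = 8 (n(q) = 4 + (-1 + 5) = 4 + 4 = 8)
(104*((0*3)*11) + n(11)) - 35121 = (104*((0*3)*11) + 8) - 35121 = (104*(0*11) + 8) - 35121 = (104*0 + 8) - 35121 = (0 + 8) - 35121 = 8 - 35121 = -35113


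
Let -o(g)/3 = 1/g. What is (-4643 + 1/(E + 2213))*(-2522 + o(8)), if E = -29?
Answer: 204621335669/17472 ≈ 1.1711e+7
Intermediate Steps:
o(g) = -3/g
(-4643 + 1/(E + 2213))*(-2522 + o(8)) = (-4643 + 1/(-29 + 2213))*(-2522 - 3/8) = (-4643 + 1/2184)*(-2522 - 3*1/8) = (-4643 + 1/2184)*(-2522 - 3/8) = -10140311/2184*(-20179/8) = 204621335669/17472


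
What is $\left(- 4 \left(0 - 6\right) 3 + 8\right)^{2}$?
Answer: $6400$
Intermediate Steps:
$\left(- 4 \left(0 - 6\right) 3 + 8\right)^{2} = \left(\left(-4\right) \left(-6\right) 3 + 8\right)^{2} = \left(24 \cdot 3 + 8\right)^{2} = \left(72 + 8\right)^{2} = 80^{2} = 6400$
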